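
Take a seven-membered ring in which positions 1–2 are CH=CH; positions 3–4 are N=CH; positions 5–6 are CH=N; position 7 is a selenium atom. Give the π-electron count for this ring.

8

Every ring atom contributes a p orbital perpendicular to the ring (every atom in a ring double bond is sp² and brings one electron to the p orbital; each sp² =N– keeps its lone pair in-plane and puts one electron into the π system; the selenium donates one lone pair from its p orbital), so the π system is cyclic and fully conjugated.
Tallying contributions gives 3 × 2 = 6 from the double-bond units + 2 from the Se atom = 8.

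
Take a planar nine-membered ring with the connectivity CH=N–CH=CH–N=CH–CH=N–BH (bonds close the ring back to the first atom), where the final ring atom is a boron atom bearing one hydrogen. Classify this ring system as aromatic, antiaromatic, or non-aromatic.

Antiaromatic

Every ring atom contributes a p orbital perpendicular to the ring (every atom in a ring double bond is sp² and brings one electron to the p orbital; each sp² =N– keeps its lone pair in-plane and puts one electron into the π system; the boron has an empty p orbital), so the π system is cyclic and fully conjugated.
Counting π electrons: 4 × 2 = 8 from the double-bond units + 0 from the BH atom = 8.
8 is a 4n count (n = 2), so the planar conjugated ring is antiaromatic.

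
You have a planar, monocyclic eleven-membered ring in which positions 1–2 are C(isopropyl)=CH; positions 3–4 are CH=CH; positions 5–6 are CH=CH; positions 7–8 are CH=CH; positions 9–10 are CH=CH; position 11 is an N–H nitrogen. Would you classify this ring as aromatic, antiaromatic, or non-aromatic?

Every ring atom contributes a p orbital perpendicular to the ring (every atom in a ring double bond is sp² and brings one electron to the p orbital; the pyrrole-type nitrogen donates its lone pair from the p orbital), so the π system is cyclic and fully conjugated.
Adding the contributions, 5 × 2 = 10 from the double-bond units + 2 from the NH atom = 12.
12 = 4(3); a planar, fully conjugated 4n system is antiaromatic.

Antiaromatic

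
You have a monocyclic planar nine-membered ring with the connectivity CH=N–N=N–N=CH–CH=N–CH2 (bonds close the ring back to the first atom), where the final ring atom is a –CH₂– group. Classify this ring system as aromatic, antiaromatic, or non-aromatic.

Non-aromatic

Because the tetrahedral CH₂ carbon is sp³ and has no p orbital in the ring π system at the CH2 position, the π system cannot extend all the way around the ring.
A ring that is not fully conjugated cannot be aromatic or antiaromatic regardless of its π-electron count.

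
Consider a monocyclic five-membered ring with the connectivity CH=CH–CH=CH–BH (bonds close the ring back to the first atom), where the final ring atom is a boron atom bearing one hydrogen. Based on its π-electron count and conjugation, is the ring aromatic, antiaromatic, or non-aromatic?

Every ring atom contributes a p orbital perpendicular to the ring (each doubly-bonded ring atom is sp² with one p-orbital electron; the boron has an empty p orbital), so the π system is cyclic and fully conjugated.
Adding the contributions, 2 × 2 = 4 from the double-bond units + 0 from the BH atom = 4.
A 4n π count (4, n = 1) in a planar conjugated ring means antiaromatic.
(This ring is borole.)

Antiaromatic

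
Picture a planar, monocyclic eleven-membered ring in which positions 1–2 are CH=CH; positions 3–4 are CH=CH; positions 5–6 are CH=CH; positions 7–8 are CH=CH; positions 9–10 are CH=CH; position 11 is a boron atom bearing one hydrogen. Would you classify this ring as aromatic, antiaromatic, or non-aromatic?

Check conjugation: the double-bond atoms are sp², each contributing one p electron; the boron has an empty p orbital — every position has a p orbital, so the cyclic π system is continuous.
π-electron count: 5 × 2 = 10 from the double-bond units + 0 from the BH atom = 10.
10 = 4(2) + 2, which satisfies Hückel's 4n+2 rule.

Aromatic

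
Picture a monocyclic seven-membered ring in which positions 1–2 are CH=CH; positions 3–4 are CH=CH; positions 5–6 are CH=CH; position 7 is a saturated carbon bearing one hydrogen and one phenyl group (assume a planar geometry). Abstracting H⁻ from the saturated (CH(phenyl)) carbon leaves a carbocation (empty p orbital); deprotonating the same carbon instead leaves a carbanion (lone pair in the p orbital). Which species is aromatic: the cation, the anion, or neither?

Both ions have a continuous loop of p orbitals — each ring atom is sp².
Cation: 3 × 2 + 0 = 6 π electrons → 4(1)+2, aromatic.
Anion: 3 × 2 + 2 = 8 π electrons → 4(2), antiaromatic.

The cation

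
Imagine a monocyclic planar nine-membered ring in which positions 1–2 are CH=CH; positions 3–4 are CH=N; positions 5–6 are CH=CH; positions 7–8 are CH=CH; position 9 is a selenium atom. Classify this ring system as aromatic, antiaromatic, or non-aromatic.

Aromatic

Check conjugation: every atom in a ring double bond is sp² and brings one electron to the p orbital; the doubly-bonded nitrogens are pyridine-type — their lone pairs lie in the ring plane, leaving one electron in the p orbital; the selenium donates one lone pair from its p orbital — every position has a p orbital, so the cyclic π system is continuous.
Counting π electrons: 4 × 2 = 8 from the double-bond units + 2 from the Se atom = 10.
Since 10 = 4·2 + 2, the ring meets the 4n+2 criterion.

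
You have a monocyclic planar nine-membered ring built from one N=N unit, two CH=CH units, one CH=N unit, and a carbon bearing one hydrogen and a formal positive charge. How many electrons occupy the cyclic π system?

Check conjugation: the double-bond atoms are sp², each contributing one p electron; each sp² =N– keeps its lone pair in-plane and puts one electron into the π system; the carbocation has an empty p orbital — every position has a p orbital, so the cyclic π system is continuous.
Tallying contributions gives 4 × 2 = 8 from the double-bond units + 0 from the CH(+) atom = 8.

8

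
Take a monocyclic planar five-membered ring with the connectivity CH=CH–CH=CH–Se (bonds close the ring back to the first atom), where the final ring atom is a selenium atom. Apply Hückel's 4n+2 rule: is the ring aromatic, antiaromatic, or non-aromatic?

Aromatic

All ring atoms are sp² and supply a p orbital to the ring (the double-bond atoms are sp², each contributing one p electron; the selenium donates one lone pair from its p orbital); the conjugation is uninterrupted.
Counting π electrons: 2 × 2 = 4 from the double-bond units + 2 from the Se atom = 6.
That gives a 4n+2 count (6, n = 1).
This is selenophene.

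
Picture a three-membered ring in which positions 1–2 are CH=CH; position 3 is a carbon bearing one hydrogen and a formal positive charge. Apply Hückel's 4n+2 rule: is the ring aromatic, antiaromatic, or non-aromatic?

Aromatic

The p orbitals form a continuous loop: each doubly-bonded ring atom is sp² with one p-orbital electron; the carbocation has an empty p orbital. The ring is fully conjugated.
π-electron count: 1 × 2 = 2 from the double-bond unit + 0 from the CH(+) atom = 2.
That gives a 4n+2 count (2, n = 0).
This is the cyclopropenyl cation.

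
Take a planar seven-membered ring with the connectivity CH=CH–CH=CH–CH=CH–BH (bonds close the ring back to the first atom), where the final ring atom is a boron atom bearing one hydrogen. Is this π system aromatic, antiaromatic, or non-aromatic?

Aromatic

The p orbitals form a continuous loop: the double-bond atoms are sp², each contributing one p electron; the boron has an empty p orbital. The ring is fully conjugated.
π-electron count: 3 × 2 = 6 from the double-bond units + 0 from the BH atom = 6.
With 6 π electrons (n = 1), the Hückel 4n+2 condition holds.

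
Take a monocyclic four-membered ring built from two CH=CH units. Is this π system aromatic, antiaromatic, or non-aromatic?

The p orbitals form a continuous loop: every atom in a ring double bond is sp² and brings one electron to the p orbital. The ring is fully conjugated.
π-electron count: 2 × 2 = 4 from the 2 double-bond units.
4 = 4(1); a planar, fully conjugated 4n system is antiaromatic.
(The species described is cyclobutadiene.)

Antiaromatic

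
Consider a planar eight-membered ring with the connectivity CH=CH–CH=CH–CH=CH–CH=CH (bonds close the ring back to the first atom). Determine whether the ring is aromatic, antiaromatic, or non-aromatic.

Antiaromatic

Every ring atom contributes a p orbital perpendicular to the ring (the double-bond atoms are sp², each contributing one p electron), so the π system is cyclic and fully conjugated.
Tallying contributions gives 4 × 2 = 8 from the 4 double-bond units.
8 is a 4n count (n = 2), so the planar conjugated ring is antiaromatic.
(This ring is cyclooctatetraene.)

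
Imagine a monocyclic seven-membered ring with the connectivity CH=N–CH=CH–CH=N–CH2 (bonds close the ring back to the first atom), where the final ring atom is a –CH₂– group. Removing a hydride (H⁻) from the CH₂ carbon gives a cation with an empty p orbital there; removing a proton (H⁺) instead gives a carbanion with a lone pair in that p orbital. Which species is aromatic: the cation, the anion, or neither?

The cation

In both ions every ring atom is sp² and contributes a p orbital, so both rings are fully conjugated.
Cation: 3 × 2 + 0 = 6 π electrons → 4(1)+2, aromatic.
Anion: 3 × 2 + 2 = 8 π electrons → 4(2), antiaromatic.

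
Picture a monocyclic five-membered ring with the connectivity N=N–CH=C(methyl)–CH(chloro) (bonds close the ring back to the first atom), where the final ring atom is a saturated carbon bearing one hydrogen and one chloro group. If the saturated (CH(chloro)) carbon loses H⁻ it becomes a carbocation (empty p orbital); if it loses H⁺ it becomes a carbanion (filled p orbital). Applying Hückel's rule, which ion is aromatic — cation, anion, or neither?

The anion

Both ions have a continuous loop of p orbitals — each ring atom is sp².
Cation: 2 × 2 + 0 = 4 π electrons → 4(1), antiaromatic.
Anion: 2 × 2 + 2 = 6 π electrons → 4(1)+2, aromatic.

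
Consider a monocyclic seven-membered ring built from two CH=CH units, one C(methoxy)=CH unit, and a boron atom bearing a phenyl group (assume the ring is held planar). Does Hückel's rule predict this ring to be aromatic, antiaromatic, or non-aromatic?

Aromatic

The p orbitals form a continuous loop: the double-bond atoms are sp², each contributing one p electron; the boron has an empty p orbital. The ring is fully conjugated.
Tallying contributions gives 3 × 2 = 6 from the double-bond units + 0 from the B(phenyl) atom = 6.
6 = 4(1) + 2, which satisfies Hückel's 4n+2 rule.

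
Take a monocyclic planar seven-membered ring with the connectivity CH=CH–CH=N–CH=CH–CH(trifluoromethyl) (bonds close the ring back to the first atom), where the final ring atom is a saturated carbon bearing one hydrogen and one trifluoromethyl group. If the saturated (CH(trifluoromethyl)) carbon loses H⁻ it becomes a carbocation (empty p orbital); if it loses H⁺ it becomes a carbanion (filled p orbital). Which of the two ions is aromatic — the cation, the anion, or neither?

The cation

Once that carbon is sp², every ring atom has a p orbital and both ions are fully conjugated.
Cation: 3 × 2 + 0 = 6 π electrons → 4(1)+2, aromatic.
Anion: 3 × 2 + 2 = 8 π electrons → 4(2), antiaromatic.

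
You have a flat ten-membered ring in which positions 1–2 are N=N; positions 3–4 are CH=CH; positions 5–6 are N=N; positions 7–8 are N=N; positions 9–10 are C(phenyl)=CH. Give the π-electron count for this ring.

10

Every ring atom contributes a p orbital perpendicular to the ring (the double-bond atoms are sp², each contributing one p electron; the doubly-bonded nitrogens are pyridine-type — their lone pairs lie in the ring plane, leaving one electron in the p orbital), so the π system is cyclic and fully conjugated.
Counting π electrons: 5 × 2 = 10 from the 5 double-bond units.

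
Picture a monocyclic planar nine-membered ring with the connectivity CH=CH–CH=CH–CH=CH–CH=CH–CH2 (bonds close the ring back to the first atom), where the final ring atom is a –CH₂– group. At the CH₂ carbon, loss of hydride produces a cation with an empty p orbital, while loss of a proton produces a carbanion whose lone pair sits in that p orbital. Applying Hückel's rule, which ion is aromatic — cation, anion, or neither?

The anion

Once that carbon is sp², every ring atom has a p orbital and both ions are fully conjugated.
Cation: 4 × 2 + 0 = 8 π electrons → 4(2), antiaromatic.
Anion: 4 × 2 + 2 = 10 π electrons → 4(2)+2, aromatic.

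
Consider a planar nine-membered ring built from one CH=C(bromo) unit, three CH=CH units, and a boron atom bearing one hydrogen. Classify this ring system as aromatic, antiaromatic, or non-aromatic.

Antiaromatic

All ring atoms are sp² and supply a p orbital to the ring (each doubly-bonded ring atom is sp² with one p-orbital electron; the boron has an empty p orbital); the conjugation is uninterrupted.
π-electron count: 4 × 2 = 8 from the double-bond units + 0 from the BH atom = 8.
8 = 4(2); a planar, fully conjugated 4n system is antiaromatic.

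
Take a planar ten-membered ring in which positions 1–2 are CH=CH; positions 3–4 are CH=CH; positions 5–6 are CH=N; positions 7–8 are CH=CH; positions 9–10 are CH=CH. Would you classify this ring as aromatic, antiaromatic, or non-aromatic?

Aromatic

Every ring atom contributes a p orbital perpendicular to the ring (each doubly-bonded ring atom is sp² with one p-orbital electron; each sp² =N– keeps its lone pair in-plane and puts one electron into the π system), so the π system is cyclic and fully conjugated.
π-electron count: 5 × 2 = 10 from the 5 double-bond units.
With 10 π electrons (n = 2), the Hückel 4n+2 condition holds.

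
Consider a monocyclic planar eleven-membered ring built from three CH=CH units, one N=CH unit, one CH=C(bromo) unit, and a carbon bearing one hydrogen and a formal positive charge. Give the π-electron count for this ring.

Every ring atom contributes a p orbital perpendicular to the ring (each doubly-bonded ring atom is sp² with one p-orbital electron; each sp² =N– keeps its lone pair in-plane and puts one electron into the π system; the carbocation has an empty p orbital), so the π system is cyclic and fully conjugated.
Tallying contributions gives 5 × 2 = 10 from the double-bond units + 0 from the CH(+) atom = 10.

10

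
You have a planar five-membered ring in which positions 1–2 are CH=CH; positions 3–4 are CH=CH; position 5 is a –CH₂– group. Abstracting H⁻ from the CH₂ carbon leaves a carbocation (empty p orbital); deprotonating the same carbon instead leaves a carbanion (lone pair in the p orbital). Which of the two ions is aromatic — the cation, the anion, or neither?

The anion

In either ion the ring is fully conjugated: every atom, including the new sp² carbon, supplies a p orbital.
Cation: 2 × 2 + 0 = 4 π electrons → 4(1), antiaromatic.
Anion: 2 × 2 + 2 = 6 π electrons → 4(1)+2, aromatic.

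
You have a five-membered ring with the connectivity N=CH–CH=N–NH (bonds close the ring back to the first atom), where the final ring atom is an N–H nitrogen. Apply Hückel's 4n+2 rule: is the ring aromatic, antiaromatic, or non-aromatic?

Aromatic

Every ring atom contributes a p orbital perpendicular to the ring (every atom in a ring double bond is sp² and brings one electron to the p orbital; each =N– nitrogen is pyridine-type (lone pair in the sp² plane, one electron in the p orbital); the pyrrole-type nitrogen donates its lone pair from the p orbital), so the π system is cyclic and fully conjugated.
Counting π electrons: 2 × 2 = 4 from the double-bond units + 2 from the NH atom = 6.
6 = 4(1) + 2, which satisfies Hückel's 4n+2 rule.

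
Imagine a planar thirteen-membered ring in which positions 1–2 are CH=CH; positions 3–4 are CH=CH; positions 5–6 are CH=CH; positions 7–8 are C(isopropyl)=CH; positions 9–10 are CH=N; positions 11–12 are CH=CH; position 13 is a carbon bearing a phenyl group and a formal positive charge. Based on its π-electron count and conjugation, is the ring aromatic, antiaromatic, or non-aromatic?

Antiaromatic

Every ring atom contributes a p orbital perpendicular to the ring (every atom in a ring double bond is sp² and brings one electron to the p orbital; each sp² =N– keeps its lone pair in-plane and puts one electron into the π system; the carbocation has an empty p orbital), so the π system is cyclic and fully conjugated.
Counting π electrons: 6 × 2 = 12 from the double-bond units + 0 from the C(phenyl)(+) atom = 12.
With 12 = 4·3 π electrons, Hückel's rule classifies the planar ring as antiaromatic.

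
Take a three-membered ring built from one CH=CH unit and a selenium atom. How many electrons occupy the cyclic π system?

All ring atoms are sp² and supply a p orbital to the ring (every atom in a ring double bond is sp² and brings one electron to the p orbital; the selenium donates one lone pair from its p orbital); the conjugation is uninterrupted.
Tallying contributions gives 1 × 2 = 2 from the double-bond unit + 2 from the Se atom = 4.

4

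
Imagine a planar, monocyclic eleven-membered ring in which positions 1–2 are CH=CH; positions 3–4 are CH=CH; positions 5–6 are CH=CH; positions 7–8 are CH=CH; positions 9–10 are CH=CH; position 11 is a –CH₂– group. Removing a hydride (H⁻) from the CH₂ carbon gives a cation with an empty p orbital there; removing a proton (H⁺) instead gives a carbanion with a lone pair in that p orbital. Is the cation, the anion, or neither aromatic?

The cation

In either ion the ring is fully conjugated: every atom, including the new sp² carbon, supplies a p orbital.
Cation: 5 × 2 + 0 = 10 π electrons → 4(2)+2, aromatic.
Anion: 5 × 2 + 2 = 12 π electrons → 4(3), antiaromatic.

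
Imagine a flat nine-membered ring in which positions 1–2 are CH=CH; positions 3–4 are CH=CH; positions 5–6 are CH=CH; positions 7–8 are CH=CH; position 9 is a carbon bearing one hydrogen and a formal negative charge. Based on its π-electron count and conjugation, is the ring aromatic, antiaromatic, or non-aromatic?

Every ring atom contributes a p orbital perpendicular to the ring (every atom in a ring double bond is sp² and brings one electron to the p orbital; the carbanion's lone pair occupies the p orbital), so the π system is cyclic and fully conjugated.
Adding the contributions, 4 × 2 = 8 from the double-bond units + 2 from the CH(-) atom = 10.
10 = 4(2) + 2, which satisfies Hückel's 4n+2 rule.

Aromatic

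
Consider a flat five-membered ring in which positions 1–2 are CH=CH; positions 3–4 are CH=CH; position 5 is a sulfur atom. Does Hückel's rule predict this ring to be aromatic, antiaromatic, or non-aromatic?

Aromatic

All ring atoms are sp² and supply a p orbital to the ring (the double-bond atoms are sp², each contributing one p electron; the sulfur donates one lone pair from its p orbital); the conjugation is uninterrupted.
Tallying contributions gives 2 × 2 = 4 from the double-bond units + 2 from the S atom = 6.
That gives a 4n+2 count (6, n = 1).
This is thiophene.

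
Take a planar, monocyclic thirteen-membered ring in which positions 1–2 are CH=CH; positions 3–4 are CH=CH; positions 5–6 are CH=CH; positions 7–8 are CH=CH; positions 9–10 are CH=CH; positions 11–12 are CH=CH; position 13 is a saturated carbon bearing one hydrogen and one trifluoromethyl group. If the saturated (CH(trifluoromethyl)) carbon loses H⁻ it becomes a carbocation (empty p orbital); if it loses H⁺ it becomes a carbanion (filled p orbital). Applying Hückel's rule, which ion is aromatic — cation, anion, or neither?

Once that carbon is sp², every ring atom has a p orbital and both ions are fully conjugated.
Cation: 6 × 2 + 0 = 12 π electrons → 4(3), antiaromatic.
Anion: 6 × 2 + 2 = 14 π electrons → 4(3)+2, aromatic.

The anion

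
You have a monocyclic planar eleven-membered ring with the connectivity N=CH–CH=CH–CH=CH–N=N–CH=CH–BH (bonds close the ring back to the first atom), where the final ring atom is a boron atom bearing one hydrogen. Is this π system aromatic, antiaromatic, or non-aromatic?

All ring atoms are sp² and supply a p orbital to the ring (each doubly-bonded ring atom is sp² with one p-orbital electron; each =N– nitrogen is pyridine-type (lone pair in the sp² plane, one electron in the p orbital); the boron has an empty p orbital); the conjugation is uninterrupted.
Tallying contributions gives 5 × 2 = 10 from the double-bond units + 0 from the BH atom = 10.
Since 10 = 4·2 + 2, the ring meets the 4n+2 criterion.

Aromatic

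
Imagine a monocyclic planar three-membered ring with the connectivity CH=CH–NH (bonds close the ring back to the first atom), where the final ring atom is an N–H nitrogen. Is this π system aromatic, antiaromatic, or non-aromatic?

All ring atoms are sp² and supply a p orbital to the ring (the double-bond atoms are sp², each contributing one p electron; the pyrrole-type nitrogen donates its lone pair from the p orbital); the conjugation is uninterrupted.
Counting π electrons: 1 × 2 = 2 from the double-bond unit + 2 from the NH atom = 4.
A 4n π count (4, n = 1) in a planar conjugated ring means antiaromatic.

Antiaromatic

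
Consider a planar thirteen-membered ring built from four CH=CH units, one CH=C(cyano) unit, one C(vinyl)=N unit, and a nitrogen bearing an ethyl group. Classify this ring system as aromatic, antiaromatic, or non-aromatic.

Aromatic

Check conjugation: each doubly-bonded ring atom is sp² with one p-orbital electron; the doubly-bonded nitrogens are pyridine-type — their lone pairs lie in the ring plane, leaving one electron in the p orbital; the pyrrole-type nitrogen donates its lone pair from the p orbital — every position has a p orbital, so the cyclic π system is continuous.
π-electron count: 6 × 2 = 12 from the double-bond units + 2 from the N(ethyl) atom = 14.
That gives a 4n+2 count (14, n = 3).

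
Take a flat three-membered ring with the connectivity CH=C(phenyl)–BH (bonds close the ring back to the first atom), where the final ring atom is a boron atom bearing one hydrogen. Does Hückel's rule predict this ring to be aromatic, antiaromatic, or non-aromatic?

Aromatic

Check conjugation: every atom in a ring double bond is sp² and brings one electron to the p orbital; the boron has an empty p orbital — every position has a p orbital, so the cyclic π system is continuous.
Adding the contributions, 1 × 2 = 2 from the double-bond unit + 0 from the BH atom = 2.
Since 2 = 4·0 + 2, the ring meets the 4n+2 criterion.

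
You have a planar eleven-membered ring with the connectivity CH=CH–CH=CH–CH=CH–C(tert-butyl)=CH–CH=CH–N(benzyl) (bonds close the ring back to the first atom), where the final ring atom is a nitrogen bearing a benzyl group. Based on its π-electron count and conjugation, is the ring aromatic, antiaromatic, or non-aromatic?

Antiaromatic

The p orbitals form a continuous loop: the double-bond atoms are sp², each contributing one p electron; the pyrrole-type nitrogen donates its lone pair from the p orbital. The ring is fully conjugated.
Adding the contributions, 5 × 2 = 10 from the double-bond units + 2 from the N(benzyl) atom = 12.
With 12 = 4·3 π electrons, Hückel's rule classifies the planar ring as antiaromatic.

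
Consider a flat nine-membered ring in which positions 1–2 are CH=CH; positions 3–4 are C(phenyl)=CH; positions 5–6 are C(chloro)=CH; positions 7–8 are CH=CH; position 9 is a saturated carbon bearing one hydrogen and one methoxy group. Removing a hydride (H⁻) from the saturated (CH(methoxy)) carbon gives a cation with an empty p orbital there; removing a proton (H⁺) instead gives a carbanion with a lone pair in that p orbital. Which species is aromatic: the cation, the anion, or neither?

The anion

Both ions have a continuous loop of p orbitals — each ring atom is sp².
Cation: 4 × 2 + 0 = 8 π electrons → 4(2), antiaromatic.
Anion: 4 × 2 + 2 = 10 π electrons → 4(2)+2, aromatic.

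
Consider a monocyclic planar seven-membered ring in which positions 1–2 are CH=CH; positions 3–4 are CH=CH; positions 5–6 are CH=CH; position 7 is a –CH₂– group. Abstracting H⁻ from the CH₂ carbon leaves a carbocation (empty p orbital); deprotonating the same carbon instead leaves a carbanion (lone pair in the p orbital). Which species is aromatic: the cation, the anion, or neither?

The cation

In both ions every ring atom is sp² and contributes a p orbital, so both rings are fully conjugated.
Cation: 3 × 2 + 0 = 6 π electrons → 4(1)+2, aromatic.
Anion: 3 × 2 + 2 = 8 π electrons → 4(2), antiaromatic.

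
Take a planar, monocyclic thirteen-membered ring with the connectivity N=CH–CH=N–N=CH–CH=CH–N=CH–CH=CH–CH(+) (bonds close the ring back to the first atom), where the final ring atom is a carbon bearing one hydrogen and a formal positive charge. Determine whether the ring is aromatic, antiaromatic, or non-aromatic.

The p orbitals form a continuous loop: each doubly-bonded ring atom is sp² with one p-orbital electron; the doubly-bonded nitrogens are pyridine-type — their lone pairs lie in the ring plane, leaving one electron in the p orbital; the carbocation has an empty p orbital. The ring is fully conjugated.
Adding the contributions, 6 × 2 = 12 from the double-bond units + 0 from the CH(+) atom = 12.
12 is a 4n count (n = 3), so the planar conjugated ring is antiaromatic.

Antiaromatic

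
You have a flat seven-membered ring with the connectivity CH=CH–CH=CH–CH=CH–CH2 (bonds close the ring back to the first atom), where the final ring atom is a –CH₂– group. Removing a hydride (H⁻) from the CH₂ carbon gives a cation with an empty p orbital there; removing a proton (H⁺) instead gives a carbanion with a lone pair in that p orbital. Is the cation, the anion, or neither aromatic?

In both ions every ring atom is sp² and contributes a p orbital, so both rings are fully conjugated.
Cation: 3 × 2 + 0 = 6 π electrons → 4(1)+2, aromatic.
Anion: 3 × 2 + 2 = 8 π electrons → 4(2), antiaromatic.

The cation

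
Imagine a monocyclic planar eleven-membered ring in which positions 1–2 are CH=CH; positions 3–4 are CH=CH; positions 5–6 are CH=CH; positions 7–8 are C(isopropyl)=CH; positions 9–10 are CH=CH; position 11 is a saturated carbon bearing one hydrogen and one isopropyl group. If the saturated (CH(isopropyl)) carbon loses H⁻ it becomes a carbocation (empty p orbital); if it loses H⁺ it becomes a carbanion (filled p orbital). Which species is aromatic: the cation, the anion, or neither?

The cation

Both ions have a continuous loop of p orbitals — each ring atom is sp².
Cation: 5 × 2 + 0 = 10 π electrons → 4(2)+2, aromatic.
Anion: 5 × 2 + 2 = 12 π electrons → 4(3), antiaromatic.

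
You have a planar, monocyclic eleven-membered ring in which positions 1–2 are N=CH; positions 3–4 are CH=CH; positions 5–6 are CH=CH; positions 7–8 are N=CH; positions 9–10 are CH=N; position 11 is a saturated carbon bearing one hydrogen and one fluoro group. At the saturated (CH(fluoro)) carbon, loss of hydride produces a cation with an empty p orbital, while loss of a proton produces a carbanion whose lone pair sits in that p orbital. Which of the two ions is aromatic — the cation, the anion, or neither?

The cation

In either ion the ring is fully conjugated: every atom, including the new sp² carbon, supplies a p orbital.
Cation: 5 × 2 + 0 = 10 π electrons → 4(2)+2, aromatic.
Anion: 5 × 2 + 2 = 12 π electrons → 4(3), antiaromatic.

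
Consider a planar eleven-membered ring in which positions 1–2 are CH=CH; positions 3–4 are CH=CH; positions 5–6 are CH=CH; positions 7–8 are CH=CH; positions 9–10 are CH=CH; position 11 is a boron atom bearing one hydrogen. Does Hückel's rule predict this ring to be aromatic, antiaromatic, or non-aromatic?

Aromatic

The p orbitals form a continuous loop: every atom in a ring double bond is sp² and brings one electron to the p orbital; the boron has an empty p orbital. The ring is fully conjugated.
Tallying contributions gives 5 × 2 = 10 from the double-bond units + 0 from the BH atom = 10.
That gives a 4n+2 count (10, n = 2).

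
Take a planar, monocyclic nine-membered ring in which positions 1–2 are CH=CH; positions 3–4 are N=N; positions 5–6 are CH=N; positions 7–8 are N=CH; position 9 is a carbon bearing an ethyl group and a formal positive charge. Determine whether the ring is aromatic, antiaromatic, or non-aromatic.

All ring atoms are sp² and supply a p orbital to the ring (each doubly-bonded ring atom is sp² with one p-orbital electron; each sp² =N– keeps its lone pair in-plane and puts one electron into the π system; the carbocation has an empty p orbital); the conjugation is uninterrupted.
π-electron count: 4 × 2 = 8 from the double-bond units + 0 from the C(ethyl)(+) atom = 8.
With 8 = 4·2 π electrons, Hückel's rule classifies the planar ring as antiaromatic.

Antiaromatic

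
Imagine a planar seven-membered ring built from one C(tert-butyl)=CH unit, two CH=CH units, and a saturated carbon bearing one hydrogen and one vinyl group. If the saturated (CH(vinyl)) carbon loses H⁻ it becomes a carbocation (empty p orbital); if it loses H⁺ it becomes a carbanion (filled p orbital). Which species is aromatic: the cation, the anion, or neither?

In either ion the ring is fully conjugated: every atom, including the new sp² carbon, supplies a p orbital.
Cation: 3 × 2 + 0 = 6 π electrons → 4(1)+2, aromatic.
Anion: 3 × 2 + 2 = 8 π electrons → 4(2), antiaromatic.

The cation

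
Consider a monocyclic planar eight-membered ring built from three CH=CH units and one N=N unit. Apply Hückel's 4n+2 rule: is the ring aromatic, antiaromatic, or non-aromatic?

All ring atoms are sp² and supply a p orbital to the ring (the double-bond atoms are sp², each contributing one p electron; the doubly-bonded nitrogens are pyridine-type — their lone pairs lie in the ring plane, leaving one electron in the p orbital); the conjugation is uninterrupted.
π-electron count: 4 × 2 = 8 from the 4 double-bond units.
A 4n π count (8, n = 2) in a planar conjugated ring means antiaromatic.

Antiaromatic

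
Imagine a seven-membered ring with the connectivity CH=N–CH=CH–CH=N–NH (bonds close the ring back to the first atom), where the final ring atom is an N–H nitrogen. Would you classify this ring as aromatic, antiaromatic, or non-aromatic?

Antiaromatic

Every ring atom contributes a p orbital perpendicular to the ring (every atom in a ring double bond is sp² and brings one electron to the p orbital; the doubly-bonded nitrogens are pyridine-type — their lone pairs lie in the ring plane, leaving one electron in the p orbital; the pyrrole-type nitrogen donates its lone pair from the p orbital), so the π system is cyclic and fully conjugated.
Counting π electrons: 3 × 2 = 6 from the double-bond units + 2 from the NH atom = 8.
With 8 = 4·2 π electrons, Hückel's rule classifies the planar ring as antiaromatic.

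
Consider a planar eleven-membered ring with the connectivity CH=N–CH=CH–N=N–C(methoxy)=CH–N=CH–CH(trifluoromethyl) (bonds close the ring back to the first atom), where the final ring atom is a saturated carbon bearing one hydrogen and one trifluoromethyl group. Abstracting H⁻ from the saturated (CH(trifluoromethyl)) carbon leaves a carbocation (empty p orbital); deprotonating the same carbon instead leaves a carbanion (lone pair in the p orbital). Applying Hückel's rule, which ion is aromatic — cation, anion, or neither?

In either ion the ring is fully conjugated: every atom, including the new sp² carbon, supplies a p orbital.
Cation: 5 × 2 + 0 = 10 π electrons → 4(2)+2, aromatic.
Anion: 5 × 2 + 2 = 12 π electrons → 4(3), antiaromatic.

The cation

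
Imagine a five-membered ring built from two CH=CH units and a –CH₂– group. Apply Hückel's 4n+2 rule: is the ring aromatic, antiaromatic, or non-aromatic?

Non-aromatic

Because the tetrahedral CH₂ carbon is sp³ and has no p orbital in the ring π system at the CH2 position, the π system cannot extend all the way around the ring.
Hückel's rule only applies to fully conjugated rings, so this one is simply non-aromatic.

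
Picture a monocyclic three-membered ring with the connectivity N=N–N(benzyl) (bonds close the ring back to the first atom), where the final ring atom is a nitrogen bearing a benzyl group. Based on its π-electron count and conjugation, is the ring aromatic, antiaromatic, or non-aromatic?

The p orbitals form a continuous loop: the double-bond atoms are sp², each contributing one p electron; the doubly-bonded nitrogens are pyridine-type — their lone pairs lie in the ring plane, leaving one electron in the p orbital; the pyrrole-type nitrogen donates its lone pair from the p orbital. The ring is fully conjugated.
π-electron count: 1 × 2 = 2 from the double-bond unit + 2 from the N(benzyl) atom = 4.
4 = 4(1); a planar, fully conjugated 4n system is antiaromatic.

Antiaromatic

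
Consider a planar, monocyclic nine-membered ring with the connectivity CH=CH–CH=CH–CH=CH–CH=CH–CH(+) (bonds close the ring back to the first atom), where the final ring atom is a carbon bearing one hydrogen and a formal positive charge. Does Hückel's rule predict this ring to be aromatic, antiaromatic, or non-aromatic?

Antiaromatic

Check conjugation: each doubly-bonded ring atom is sp² with one p-orbital electron; the carbocation has an empty p orbital — every position has a p orbital, so the cyclic π system is continuous.
π-electron count: 4 × 2 = 8 from the double-bond units + 0 from the CH(+) atom = 8.
With 8 = 4·2 π electrons, Hückel's rule classifies the planar ring as antiaromatic.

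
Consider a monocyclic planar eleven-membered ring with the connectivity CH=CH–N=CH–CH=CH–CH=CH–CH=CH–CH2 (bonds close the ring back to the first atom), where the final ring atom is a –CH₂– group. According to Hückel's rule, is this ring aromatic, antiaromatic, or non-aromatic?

At the CH2 position, the tetrahedral CH₂ carbon is sp³ and has no p orbital in the ring π system; the ring's p-orbital overlap is broken there.
Hückel's rule only applies to fully conjugated rings, so this one is simply non-aromatic.

Non-aromatic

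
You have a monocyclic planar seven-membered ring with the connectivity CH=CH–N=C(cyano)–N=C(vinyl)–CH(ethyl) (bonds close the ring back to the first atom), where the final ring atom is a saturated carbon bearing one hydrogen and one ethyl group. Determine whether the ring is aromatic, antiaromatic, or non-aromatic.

Non-aromatic

The CH(ethyl) position has four σ bonds — that saturated carbon is sp³ and has no p orbital in the ring π system — so the cyclic conjugation is interrupted.
A ring that is not fully conjugated cannot be aromatic or antiaromatic regardless of its π-electron count.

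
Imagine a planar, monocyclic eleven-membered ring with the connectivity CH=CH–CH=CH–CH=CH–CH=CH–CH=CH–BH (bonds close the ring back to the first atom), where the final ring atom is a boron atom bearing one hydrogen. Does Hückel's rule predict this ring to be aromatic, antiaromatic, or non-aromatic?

Aromatic

Check conjugation: each doubly-bonded ring atom is sp² with one p-orbital electron; the boron has an empty p orbital — every position has a p orbital, so the cyclic π system is continuous.
Counting π electrons: 5 × 2 = 10 from the double-bond units + 0 from the BH atom = 10.
That gives a 4n+2 count (10, n = 2).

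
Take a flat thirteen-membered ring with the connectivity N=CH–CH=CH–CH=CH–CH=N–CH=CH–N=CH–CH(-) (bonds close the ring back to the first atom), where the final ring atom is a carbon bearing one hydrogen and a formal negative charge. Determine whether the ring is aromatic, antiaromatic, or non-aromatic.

The p orbitals form a continuous loop: every atom in a ring double bond is sp² and brings one electron to the p orbital; each sp² =N– keeps its lone pair in-plane and puts one electron into the π system; the carbanion's lone pair occupies the p orbital. The ring is fully conjugated.
Tallying contributions gives 6 × 2 = 12 from the double-bond units + 2 from the CH(-) atom = 14.
14 = 4(3) + 2, which satisfies Hückel's 4n+2 rule.

Aromatic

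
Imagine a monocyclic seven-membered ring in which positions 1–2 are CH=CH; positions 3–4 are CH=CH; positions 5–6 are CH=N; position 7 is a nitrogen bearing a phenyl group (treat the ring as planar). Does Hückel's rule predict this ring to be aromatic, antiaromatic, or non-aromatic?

Check conjugation: the double-bond atoms are sp², each contributing one p electron; each sp² =N– keeps its lone pair in-plane and puts one electron into the π system; the pyrrole-type nitrogen donates its lone pair from the p orbital — every position has a p orbital, so the cyclic π system is continuous.
Adding the contributions, 3 × 2 = 6 from the double-bond units + 2 from the N(phenyl) atom = 8.
8 = 4(2); a planar, fully conjugated 4n system is antiaromatic.

Antiaromatic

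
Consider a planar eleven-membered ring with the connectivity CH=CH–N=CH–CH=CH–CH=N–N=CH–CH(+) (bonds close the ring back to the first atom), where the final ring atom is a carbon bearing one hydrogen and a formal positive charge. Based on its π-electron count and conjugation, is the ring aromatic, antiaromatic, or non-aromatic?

Aromatic

Every ring atom contributes a p orbital perpendicular to the ring (the double-bond atoms are sp², each contributing one p electron; each =N– nitrogen is pyridine-type (lone pair in the sp² plane, one electron in the p orbital); the carbocation has an empty p orbital), so the π system is cyclic and fully conjugated.
Counting π electrons: 5 × 2 = 10 from the double-bond units + 0 from the CH(+) atom = 10.
10 = 4(2) + 2, which satisfies Hückel's 4n+2 rule.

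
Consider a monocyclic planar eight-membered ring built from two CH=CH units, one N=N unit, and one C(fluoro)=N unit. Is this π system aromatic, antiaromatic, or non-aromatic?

Antiaromatic

Every ring atom contributes a p orbital perpendicular to the ring (the double-bond atoms are sp², each contributing one p electron; the doubly-bonded nitrogens are pyridine-type — their lone pairs lie in the ring plane, leaving one electron in the p orbital), so the π system is cyclic and fully conjugated.
π-electron count: 4 × 2 = 8 from the 4 double-bond units.
With 8 = 4·2 π electrons, Hückel's rule classifies the planar ring as antiaromatic.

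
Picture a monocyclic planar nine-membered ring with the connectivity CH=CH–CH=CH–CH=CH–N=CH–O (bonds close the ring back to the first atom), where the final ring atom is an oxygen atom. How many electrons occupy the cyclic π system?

10

Check conjugation: every atom in a ring double bond is sp² and brings one electron to the p orbital; each sp² =N– keeps its lone pair in-plane and puts one electron into the π system; the oxygen donates one lone pair from its p orbital — every position has a p orbital, so the cyclic π system is continuous.
π-electron count: 4 × 2 = 8 from the double-bond units + 2 from the O atom = 10.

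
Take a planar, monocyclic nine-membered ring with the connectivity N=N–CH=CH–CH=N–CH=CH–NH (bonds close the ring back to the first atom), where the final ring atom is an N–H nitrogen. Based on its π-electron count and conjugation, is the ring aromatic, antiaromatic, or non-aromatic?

All ring atoms are sp² and supply a p orbital to the ring (every atom in a ring double bond is sp² and brings one electron to the p orbital; the doubly-bonded nitrogens are pyridine-type — their lone pairs lie in the ring plane, leaving one electron in the p orbital; the pyrrole-type nitrogen donates its lone pair from the p orbital); the conjugation is uninterrupted.
Tallying contributions gives 4 × 2 = 8 from the double-bond units + 2 from the NH atom = 10.
10 = 4(2) + 2, which satisfies Hückel's 4n+2 rule.

Aromatic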